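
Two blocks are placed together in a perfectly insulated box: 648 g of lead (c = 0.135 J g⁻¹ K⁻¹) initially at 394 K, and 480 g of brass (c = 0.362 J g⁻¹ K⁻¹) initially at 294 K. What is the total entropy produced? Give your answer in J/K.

ΔS_total = 2.57 J/K

Energy balance: T_f = (m₁c₁T₁ + m₂c₂T₂)/(m₁c₁ + m₂c₂) = 327.49 K.
ΔS₁ = m₁c₁ ln(T_f/T₁) = 87.48 × ln(327.49/394) = -16.175 J/K.
ΔS₂ = m₂c₂ ln(T_f/T₂) = 173.76 × ln(327.49/294) = 18.743 J/K.
ΔS_total = -16.175 + 18.743 = 2.57 J/K.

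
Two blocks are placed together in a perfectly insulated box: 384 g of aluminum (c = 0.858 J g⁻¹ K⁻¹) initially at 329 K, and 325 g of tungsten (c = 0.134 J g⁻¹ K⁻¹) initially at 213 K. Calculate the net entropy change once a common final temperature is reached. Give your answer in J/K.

Energy balance: T_f = (m₁c₁T₁ + m₂c₂T₂)/(m₁c₁ + m₂c₂) = 315.46 K.
ΔS₁ = m₁c₁ ln(T_f/T₁) = 329.472 × ln(315.46/329) = -13.85 J/K.
ΔS₂ = m₂c₂ ln(T_f/T₂) = 43.55 × ln(315.46/213) = 17.1 J/K.
ΔS_total = -13.85 + 17.1 = 3.25 J/K.

ΔS_total = 3.25 J/K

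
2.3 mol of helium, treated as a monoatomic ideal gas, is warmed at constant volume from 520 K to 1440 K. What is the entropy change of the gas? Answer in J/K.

At constant volume, ΔS = nC_V ln(T₂/T₁) with C_V = 3R/2 = 12.47 J mol⁻¹ K⁻¹.
ΔS = 2.3 × 12.47 × ln(1440/520) = 29.2 J/K.

ΔS = 29.2 J/K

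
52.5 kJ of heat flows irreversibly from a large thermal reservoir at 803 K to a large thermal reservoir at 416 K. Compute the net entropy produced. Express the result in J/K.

ΔS_hot = −Q/T_H = −52500/803 = -65.38 J/K and ΔS_cold = +Q/T_C = 52500/416 = 126.2 J/K.
ΔS_total = -65.38 + 126.2 = 60.8 J/K, positive as the second law requires.

ΔS_total = 60.8 J/K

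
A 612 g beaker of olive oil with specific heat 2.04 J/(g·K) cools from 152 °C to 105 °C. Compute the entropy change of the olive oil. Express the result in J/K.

ΔS = -146 J/K

In kelvin: T₁ = 425.15 K, T₂ = 378.15 K. ΔS = ∫dQ_rev/T = m c ln(T₂/T₁) = 612 × 2.04 × ln(378.15/425.15) = -146 J/K.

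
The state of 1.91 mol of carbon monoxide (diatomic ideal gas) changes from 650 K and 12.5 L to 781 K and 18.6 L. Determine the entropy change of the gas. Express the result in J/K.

Entropy is a state function: ΔS = nC_V ln(T₂/T₁) + nR ln(V₂/V₁), with C_V = 5R/2 = 20.79 J mol⁻¹ K⁻¹ for a diatomic ideal gas.
ΔS = 1.91 × [20.79 × ln(781/650) + 8.314 × ln(18.6/12.5)] = 13.6 J/K.

ΔS = 13.6 J/K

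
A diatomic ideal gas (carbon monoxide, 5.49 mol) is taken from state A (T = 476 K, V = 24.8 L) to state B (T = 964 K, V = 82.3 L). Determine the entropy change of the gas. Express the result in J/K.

ΔS = 135 J/K

Entropy is a state function: ΔS = nC_V ln(T₂/T₁) + nR ln(V₂/V₁), with C_V = 5R/2 = 20.79 J mol⁻¹ K⁻¹ for a diatomic ideal gas.
ΔS = 5.49 × [20.79 × ln(964/476) + 8.314 × ln(82.3/24.8)] = 135 J/K.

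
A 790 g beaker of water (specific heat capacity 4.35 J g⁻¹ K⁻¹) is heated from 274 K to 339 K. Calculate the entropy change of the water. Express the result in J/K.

ΔS = 732 J/K

ΔS = ∫dQ_rev/T = m c ln(T₂/T₁) = 790 × 4.35 × ln(339/274) = 732 J/K.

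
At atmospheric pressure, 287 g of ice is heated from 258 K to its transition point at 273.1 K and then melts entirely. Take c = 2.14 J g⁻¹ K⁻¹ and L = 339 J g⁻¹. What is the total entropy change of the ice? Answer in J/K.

ΔS = 391 J/K

Warming step: ΔS₁ = m c ln(T_tr/T_i) = 287 × 2.14 × ln(273.1/258) = 34.93 J/K.
Phase change: ΔS₂ = +mL/T_tr = 287 × 339 / 273.1 = 356.3 J/K.
ΔS_total = (34.93) + (356.3) = 391 J/K.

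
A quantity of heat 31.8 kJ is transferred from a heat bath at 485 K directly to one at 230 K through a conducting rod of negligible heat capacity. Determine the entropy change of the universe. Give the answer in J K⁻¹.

ΔS_total = 72.7 J/K

ΔS_hot = −Q/T_H = −31800/485 = -65.57 J/K and ΔS_cold = +Q/T_C = 31800/230 = 138.3 J/K.
ΔS_total = -65.57 + 138.3 = 72.7 J/K, positive as the second law requires.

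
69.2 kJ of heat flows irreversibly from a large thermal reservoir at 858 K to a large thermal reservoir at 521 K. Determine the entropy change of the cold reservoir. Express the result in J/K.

ΔS_cold = 133 J/K

The cold reservoir gains heat Q, so ΔS_cold = +Q/T_C = 69200/521 = 133 J/K.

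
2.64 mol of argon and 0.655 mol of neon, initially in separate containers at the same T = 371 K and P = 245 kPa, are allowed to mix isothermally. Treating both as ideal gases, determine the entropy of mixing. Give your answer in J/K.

ΔS_mix = 13.7 J/K

Mole fractions: x_A = 2.64/3.29 = 0.801, x_B = 0.199.
ΔS_mix = −R(n_A ln x_A + n_B ln x_B) = −8.314 × (2.64 ln 0.801 + 0.655 ln 0.199) = 13.7 J/K.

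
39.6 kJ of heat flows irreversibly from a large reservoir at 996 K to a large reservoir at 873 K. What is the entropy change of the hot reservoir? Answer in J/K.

The hot reservoir loses heat Q, so ΔS_hot = −Q/T_H = −39600/996 = -39.8 J/K.

ΔS_hot = -39.8 J/K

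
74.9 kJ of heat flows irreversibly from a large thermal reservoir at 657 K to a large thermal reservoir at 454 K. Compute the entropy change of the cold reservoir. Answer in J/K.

The cold reservoir gains heat Q, so ΔS_cold = +Q/T_C = 74900/454 = 165 J/K.

ΔS_cold = 165 J/K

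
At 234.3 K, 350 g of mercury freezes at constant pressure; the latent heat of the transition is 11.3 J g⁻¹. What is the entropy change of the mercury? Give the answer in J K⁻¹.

ΔS = -16.9 J/K

Heat released by the substance: Q = −mL = −350 × 11.3 = −3955 J.
At constant T, ΔS = Q_rev/T = −3955 / 234.3 = -16.9 J/K.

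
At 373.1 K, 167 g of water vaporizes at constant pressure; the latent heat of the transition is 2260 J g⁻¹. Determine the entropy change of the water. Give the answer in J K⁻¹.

Heat absorbed by the substance: Q = mL = 167 × 2260 = 377420 J.
At constant T, ΔS = Q_rev/T = 377420 / 373.1 = 1010 J/K.

ΔS = 1010 J/K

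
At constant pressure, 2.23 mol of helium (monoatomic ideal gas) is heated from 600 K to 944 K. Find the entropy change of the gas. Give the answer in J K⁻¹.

ΔS = 21 J/K

At constant pressure, ΔS = nC_p ln(T₂/T₁) with C_p = 5R/2 = 20.79 J mol⁻¹ K⁻¹.
ΔS = 2.23 × 20.79 × ln(944/600) = 21 J/K.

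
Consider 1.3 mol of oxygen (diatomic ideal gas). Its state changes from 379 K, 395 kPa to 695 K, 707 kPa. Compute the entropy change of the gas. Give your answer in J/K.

ΔS = 16.6 J/K

ΔS = nC_p ln(T₂/T₁) − nR ln(P₂/P₁), with C_p = 7R/2 = 29.1 J mol⁻¹ K⁻¹ for a diatomic ideal gas.
ΔS = 1.3 × [29.1 × ln(695/379) − 8.314 × ln(707/395)] = 16.6 J/K.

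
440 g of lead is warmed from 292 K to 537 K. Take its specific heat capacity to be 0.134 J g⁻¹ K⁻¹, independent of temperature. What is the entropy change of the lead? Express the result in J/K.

ΔS = 35.9 J/K

ΔS = ∫dQ_rev/T = m c ln(T₂/T₁) = 440 × 0.134 × ln(537/292) = 35.9 J/K.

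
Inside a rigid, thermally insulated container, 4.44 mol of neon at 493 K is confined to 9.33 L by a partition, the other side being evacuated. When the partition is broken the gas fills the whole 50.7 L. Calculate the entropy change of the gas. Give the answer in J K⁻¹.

ΔS_gas = 62.5 J/K

No heat is exchanged and no work is done, so the ideal-gas temperature stays constant.
Entropy is a state function; using a reversible isothermal path, ΔS_gas = nR ln(V₂/V₁) = 4.44 × 8.314 × ln(50.7/9.33) = 62.5 J/K.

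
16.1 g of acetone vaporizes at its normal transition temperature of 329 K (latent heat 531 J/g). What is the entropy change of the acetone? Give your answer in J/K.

Heat absorbed by the substance: Q = mL = 16.1 × 531 = 8549.1 J.
At constant T, ΔS = Q_rev/T = 8549.1 / 329 = 26 J/K.

ΔS = 26 J/K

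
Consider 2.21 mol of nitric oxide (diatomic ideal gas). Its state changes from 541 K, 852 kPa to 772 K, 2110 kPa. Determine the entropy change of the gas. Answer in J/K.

ΔS = nC_p ln(T₂/T₁) − nR ln(P₂/P₁), with C_p = 7R/2 = 29.1 J mol⁻¹ K⁻¹ for a diatomic ideal gas.
ΔS = 2.21 × [29.1 × ln(772/541) − 8.314 × ln(2110/852)] = 6.2 J/K.

ΔS = 6.2 J/K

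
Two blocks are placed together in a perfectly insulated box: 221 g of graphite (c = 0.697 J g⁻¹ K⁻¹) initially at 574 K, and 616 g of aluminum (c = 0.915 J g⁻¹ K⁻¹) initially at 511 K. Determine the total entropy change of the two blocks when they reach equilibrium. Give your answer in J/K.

Energy balance: T_f = (m₁c₁T₁ + m₂c₂T₂)/(m₁c₁ + m₂c₂) = 524.52 K.
ΔS₁ = m₁c₁ ln(T_f/T₁) = 154.037 × ln(524.52/574) = -13.885 J/K.
ΔS₂ = m₂c₂ ln(T_f/T₂) = 563.64 × ln(524.52/511) = 14.721 J/K.
ΔS_total = -13.885 + 14.721 = 0.836 J/K.

ΔS_total = 0.836 J/K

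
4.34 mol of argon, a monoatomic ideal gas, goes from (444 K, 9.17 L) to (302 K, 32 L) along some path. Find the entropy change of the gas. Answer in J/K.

Entropy is a state function: ΔS = nC_V ln(T₂/T₁) + nR ln(V₂/V₁), with C_V = 3R/2 = 12.47 J mol⁻¹ K⁻¹ for a monoatomic ideal gas.
ΔS = 4.34 × [12.47 × ln(302/444) + 8.314 × ln(32/9.17)] = 24.2 J/K.

ΔS = 24.2 J/K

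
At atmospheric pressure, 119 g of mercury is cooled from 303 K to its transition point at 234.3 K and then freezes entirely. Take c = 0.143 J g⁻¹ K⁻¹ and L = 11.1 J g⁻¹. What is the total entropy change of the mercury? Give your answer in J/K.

ΔS = -10 J/K

Cooling step: ΔS₁ = m c ln(T_tr/T_i) = 119 × 0.143 × ln(234.3/303) = -4.376 J/K.
Phase change: ΔS₂ = −mL/T_tr = −119 × 11.1 / 234.3 = -5.638 J/K.
ΔS_total = (-4.376) + (-5.638) = -10 J/K.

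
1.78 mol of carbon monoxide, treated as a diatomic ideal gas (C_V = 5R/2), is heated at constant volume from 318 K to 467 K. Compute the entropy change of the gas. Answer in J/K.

At constant volume, ΔS = nC_V ln(T₂/T₁) with C_V = 5R/2 = 20.79 J mol⁻¹ K⁻¹.
ΔS = 1.78 × 20.79 × ln(467/318) = 14.2 J/K.

ΔS = 14.2 J/K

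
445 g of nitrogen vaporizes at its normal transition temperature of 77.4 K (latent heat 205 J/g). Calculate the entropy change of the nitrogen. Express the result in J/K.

Heat absorbed by the substance: Q = mL = 445 × 205 = 91225 J.
At constant T, ΔS = Q_rev/T = 91225 / 77.4 = 1180 J/K.

ΔS = 1180 J/K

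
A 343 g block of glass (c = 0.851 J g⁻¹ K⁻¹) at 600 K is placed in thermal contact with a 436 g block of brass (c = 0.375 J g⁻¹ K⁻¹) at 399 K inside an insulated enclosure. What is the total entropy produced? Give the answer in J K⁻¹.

ΔS_total = 8.35 J/K

Energy balance: T_f = (m₁c₁T₁ + m₂c₂T₂)/(m₁c₁ + m₂c₂) = 527.83 K.
ΔS₁ = m₁c₁ ln(T_f/T₁) = 291.893 × ln(527.83/600) = -37.4 J/K.
ΔS₂ = m₂c₂ ln(T_f/T₂) = 163.5 × ln(527.83/399) = 45.75 J/K.
ΔS_total = -37.4 + 45.75 = 8.35 J/K.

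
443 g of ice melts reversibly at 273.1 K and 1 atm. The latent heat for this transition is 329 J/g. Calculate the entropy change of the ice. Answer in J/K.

Heat absorbed by the substance: Q = mL = 443 × 329 = 145747 J.
At constant T, ΔS = Q_rev/T = 145747 / 273.1 = 534 J/K.

ΔS = 534 J/K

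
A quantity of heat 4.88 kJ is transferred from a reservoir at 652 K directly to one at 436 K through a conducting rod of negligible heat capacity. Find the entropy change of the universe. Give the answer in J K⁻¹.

ΔS_total = 3.71 J/K

ΔS_hot = −Q/T_H = −4880/652 = -7.4847 J/K and ΔS_cold = +Q/T_C = 4880/436 = 11.193 J/K.
ΔS_total = -7.4847 + 11.193 = 3.71 J/K, positive as the second law requires.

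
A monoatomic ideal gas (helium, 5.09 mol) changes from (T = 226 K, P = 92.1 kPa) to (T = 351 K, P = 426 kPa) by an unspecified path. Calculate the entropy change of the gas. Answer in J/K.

ΔS = -18.2 J/K

ΔS = nC_p ln(T₂/T₁) − nR ln(P₂/P₁), with C_p = 5R/2 = 20.79 J mol⁻¹ K⁻¹ for a monoatomic ideal gas.
ΔS = 5.09 × [20.79 × ln(351/226) − 8.314 × ln(426/92.1)] = -18.2 J/K.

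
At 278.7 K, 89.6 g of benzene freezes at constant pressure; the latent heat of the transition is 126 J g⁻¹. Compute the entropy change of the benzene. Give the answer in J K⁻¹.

Heat released by the substance: Q = −mL = −89.6 × 126 = −11289.6 J.
At constant T, ΔS = Q_rev/T = −11289.6 / 278.7 = -40.5 J/K.

ΔS = -40.5 J/K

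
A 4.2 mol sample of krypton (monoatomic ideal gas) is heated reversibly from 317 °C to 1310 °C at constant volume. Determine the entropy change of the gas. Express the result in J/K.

ΔS = 51.7 J/K

In kelvin: T₁ = 590.15 K, T₂ = 1583.15 K. At constant volume, ΔS = nC_V ln(T₂/T₁) with C_V = 3R/2 = 12.47 J mol⁻¹ K⁻¹.
ΔS = 4.2 × 12.47 × ln(1583.15/590.15) = 51.7 J/K.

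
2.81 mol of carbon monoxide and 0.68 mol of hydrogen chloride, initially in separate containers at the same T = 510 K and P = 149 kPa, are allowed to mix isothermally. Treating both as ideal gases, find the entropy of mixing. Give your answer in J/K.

ΔS_mix = 14.3 J/K

Mole fractions: x_A = 2.81/3.49 = 0.805, x_B = 0.195.
ΔS_mix = −R(n_A ln x_A + n_B ln x_B) = −8.314 × (2.81 ln 0.805 + 0.68 ln 0.195) = 14.3 J/K.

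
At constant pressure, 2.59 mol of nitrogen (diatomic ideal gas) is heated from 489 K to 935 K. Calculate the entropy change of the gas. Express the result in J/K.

At constant pressure, ΔS = nC_p ln(T₂/T₁) with C_p = 7R/2 = 29.1 J mol⁻¹ K⁻¹.
ΔS = 2.59 × 29.1 × ln(935/489) = 48.9 J/K.

ΔS = 48.9 J/K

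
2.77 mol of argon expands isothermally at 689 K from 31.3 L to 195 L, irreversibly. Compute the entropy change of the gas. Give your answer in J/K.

ΔS_gas = 42.1 J/K

Entropy is a state function, so ΔS_gas depends only on the end states.
For an isothermal ideal gas ΔS_gas = nR ln(V₂/V₁) = 2.77 × 8.314 × ln(195/31.3) = 42.1 J/K.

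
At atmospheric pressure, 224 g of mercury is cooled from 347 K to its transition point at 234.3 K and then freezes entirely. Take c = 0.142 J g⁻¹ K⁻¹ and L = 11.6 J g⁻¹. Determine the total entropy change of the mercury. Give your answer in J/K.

ΔS = -23.6 J/K

Cooling step: ΔS₁ = m c ln(T_tr/T_i) = 224 × 0.142 × ln(234.3/347) = -12.49 J/K.
Phase change: ΔS₂ = −mL/T_tr = −224 × 11.6 / 234.3 = -11.09 J/K.
ΔS_total = (-12.49) + (-11.09) = -23.6 J/K.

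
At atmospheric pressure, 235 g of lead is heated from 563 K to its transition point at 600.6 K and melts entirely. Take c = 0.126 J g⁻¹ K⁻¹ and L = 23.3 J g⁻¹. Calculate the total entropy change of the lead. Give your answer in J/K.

Warming step: ΔS₁ = m c ln(T_tr/T_i) = 235 × 0.126 × ln(600.6/563) = 1.914 J/K.
Phase change: ΔS₂ = +mL/T_tr = 235 × 23.3 / 600.6 = 9.117 J/K.
ΔS_total = (1.914) + (9.117) = 11 J/K.

ΔS = 11 J/K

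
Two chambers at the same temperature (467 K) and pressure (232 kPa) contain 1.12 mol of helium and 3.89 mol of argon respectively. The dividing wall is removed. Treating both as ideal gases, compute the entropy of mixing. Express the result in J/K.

ΔS_mix = 22.1 J/K

Mole fractions: x_A = 1.12/5.01 = 0.224, x_B = 0.776.
ΔS_mix = −R(n_A ln x_A + n_B ln x_B) = −8.314 × (1.12 ln 0.224 + 3.89 ln 0.776) = 22.1 J/K.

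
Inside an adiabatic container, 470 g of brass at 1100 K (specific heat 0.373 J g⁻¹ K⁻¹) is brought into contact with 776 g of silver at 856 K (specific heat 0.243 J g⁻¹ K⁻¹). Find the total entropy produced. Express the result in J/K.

Energy balance: T_f = (m₁c₁T₁ + m₂c₂T₂)/(m₁c₁ + m₂c₂) = 973.55 K.
ΔS₁ = m₁c₁ ln(T_f/T₁) = 175.31 × ln(973.55/1100) = -21.41 J/K.
ΔS₂ = m₂c₂ ln(T_f/T₂) = 188.568 × ln(973.55/856) = 24.27 J/K.
ΔS_total = -21.41 + 24.27 = 2.86 J/K.

ΔS_total = 2.86 J/K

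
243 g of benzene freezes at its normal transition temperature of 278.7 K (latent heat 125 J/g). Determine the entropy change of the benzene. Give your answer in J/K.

Heat released by the substance: Q = −mL = −243 × 125 = −30375 J.
At constant T, ΔS = Q_rev/T = −30375 / 278.7 = -109 J/K.

ΔS = -109 J/K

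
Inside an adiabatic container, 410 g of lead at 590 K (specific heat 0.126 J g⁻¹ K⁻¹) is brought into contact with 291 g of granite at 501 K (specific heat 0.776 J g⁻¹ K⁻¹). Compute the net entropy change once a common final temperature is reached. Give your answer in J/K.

Energy balance: T_f = (m₁c₁T₁ + m₂c₂T₂)/(m₁c₁ + m₂c₂) = 517.57 K.
ΔS₁ = m₁c₁ ln(T_f/T₁) = 51.66 × ln(517.57/590) = -6.7663 J/K.
ΔS₂ = m₂c₂ ln(T_f/T₂) = 225.816 × ln(517.57/501) = 7.3477 J/K.
ΔS_total = -6.7663 + 7.3477 = 0.581 J/K.

ΔS_total = 0.581 J/K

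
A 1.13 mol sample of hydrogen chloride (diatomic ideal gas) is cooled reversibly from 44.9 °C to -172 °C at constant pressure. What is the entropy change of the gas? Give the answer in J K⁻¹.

ΔS = -37.7 J/K

In kelvin: T₁ = 318.05 K, T₂ = 101.15 K. At constant pressure, ΔS = nC_p ln(T₂/T₁) with C_p = 7R/2 = 29.1 J mol⁻¹ K⁻¹.
ΔS = 1.13 × 29.1 × ln(101.15/318.05) = -37.7 J/K.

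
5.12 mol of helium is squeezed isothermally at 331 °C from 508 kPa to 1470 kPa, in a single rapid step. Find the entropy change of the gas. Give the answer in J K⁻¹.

ΔS_gas = -45.2 J/K

Entropy is a state function, so ΔS_gas depends only on the end states.
For an isothermal ideal gas ΔS_gas = nR ln(P₁/P₂) = 5.12 × 8.314 × ln(508/1470) = -45.2 J/K.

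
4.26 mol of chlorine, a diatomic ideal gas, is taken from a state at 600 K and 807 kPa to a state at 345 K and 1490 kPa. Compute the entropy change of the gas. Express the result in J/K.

ΔS = -90.3 J/K

ΔS = nC_p ln(T₂/T₁) − nR ln(P₂/P₁), with C_p = 7R/2 = 29.1 J mol⁻¹ K⁻¹ for a diatomic ideal gas.
ΔS = 4.26 × [29.1 × ln(345/600) − 8.314 × ln(1490/807)] = -90.3 J/K.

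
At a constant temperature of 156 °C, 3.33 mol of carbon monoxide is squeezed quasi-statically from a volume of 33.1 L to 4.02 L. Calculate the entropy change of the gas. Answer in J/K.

For an isothermal ideal gas ΔS_gas = nR ln(V₂/V₁) = 3.33 × 8.314 × ln(4.02/33.1) = -58.4 J/K.

ΔS_gas = -58.4 J/K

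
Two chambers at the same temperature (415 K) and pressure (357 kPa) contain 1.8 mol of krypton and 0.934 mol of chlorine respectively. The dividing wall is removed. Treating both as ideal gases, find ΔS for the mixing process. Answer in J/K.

Mole fractions: x_A = 1.8/2.73 = 0.658, x_B = 0.342.
ΔS_mix = −R(n_A ln x_A + n_B ln x_B) = −8.314 × (1.8 ln 0.658 + 0.934 ln 0.342) = 14.6 J/K.

ΔS_mix = 14.6 J/K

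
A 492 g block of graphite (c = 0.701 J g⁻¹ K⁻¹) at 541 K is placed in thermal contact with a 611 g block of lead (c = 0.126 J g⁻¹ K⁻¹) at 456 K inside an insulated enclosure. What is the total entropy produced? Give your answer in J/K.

ΔS_total = 0.886 J/K

Energy balance: T_f = (m₁c₁T₁ + m₂c₂T₂)/(m₁c₁ + m₂c₂) = 525.49 K.
ΔS₁ = m₁c₁ ln(T_f/T₁) = 344.892 × ln(525.49/541) = -10.033 J/K.
ΔS₂ = m₂c₂ ln(T_f/T₂) = 76.986 × ln(525.49/456) = 10.919 J/K.
ΔS_total = -10.033 + 10.919 = 0.886 J/K.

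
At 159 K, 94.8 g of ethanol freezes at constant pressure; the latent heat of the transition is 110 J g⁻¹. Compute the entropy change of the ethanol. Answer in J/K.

Heat released by the substance: Q = −mL = −94.8 × 110 = −10428 J.
At constant T, ΔS = Q_rev/T = −10428 / 159 = -65.6 J/K.

ΔS = -65.6 J/K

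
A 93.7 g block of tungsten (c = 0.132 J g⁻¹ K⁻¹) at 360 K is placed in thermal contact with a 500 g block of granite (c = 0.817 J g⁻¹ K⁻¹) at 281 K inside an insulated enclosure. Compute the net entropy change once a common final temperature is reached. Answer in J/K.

ΔS_total = 0.399 J/K

Energy balance: T_f = (m₁c₁T₁ + m₂c₂T₂)/(m₁c₁ + m₂c₂) = 283.32 K.
ΔS₁ = m₁c₁ ln(T_f/T₁) = 12.3684 × ln(283.32/360) = -2.962 J/K.
ΔS₂ = m₂c₂ ln(T_f/T₂) = 408.5 × ln(283.32/281) = 3.361 J/K.
ΔS_total = -2.962 + 3.361 = 0.399 J/K.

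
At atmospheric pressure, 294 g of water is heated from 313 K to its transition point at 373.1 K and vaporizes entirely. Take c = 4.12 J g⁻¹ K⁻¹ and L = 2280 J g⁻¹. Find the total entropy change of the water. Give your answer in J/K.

Warming step: ΔS₁ = m c ln(T_tr/T_i) = 294 × 4.12 × ln(373.1/313) = 212.8 J/K.
Phase change: ΔS₂ = +mL/T_tr = 294 × 2280 / 373.1 = 1797 J/K.
ΔS_total = (212.8) + (1797) = 2010 J/K.

ΔS = 2010 J/K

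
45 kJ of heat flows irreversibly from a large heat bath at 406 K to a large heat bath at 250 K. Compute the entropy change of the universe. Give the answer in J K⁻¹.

ΔS_hot = −Q/T_H = −45000/406 = -110.8 J/K and ΔS_cold = +Q/T_C = 45000/250 = 180 J/K.
ΔS_total = -110.8 + 180 = 69.2 J/K, positive as the second law requires.

ΔS_total = 69.2 J/K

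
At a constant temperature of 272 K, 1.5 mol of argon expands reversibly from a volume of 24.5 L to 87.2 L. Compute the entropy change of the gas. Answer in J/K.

For an isothermal ideal gas ΔS_gas = nR ln(V₂/V₁) = 1.5 × 8.314 × ln(87.2/24.5) = 15.8 J/K.

ΔS_gas = 15.8 J/K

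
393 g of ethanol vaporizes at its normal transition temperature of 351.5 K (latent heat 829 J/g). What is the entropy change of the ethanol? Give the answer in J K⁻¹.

Heat absorbed by the substance: Q = mL = 393 × 829 = 325797 J.
At constant T, ΔS = Q_rev/T = 325797 / 351.5 = 927 J/K.

ΔS = 927 J/K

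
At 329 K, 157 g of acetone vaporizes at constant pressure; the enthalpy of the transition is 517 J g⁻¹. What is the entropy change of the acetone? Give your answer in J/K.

Heat absorbed by the substance: Q = mL = 157 × 517 = 81169 J.
At constant T, ΔS = Q_rev/T = 81169 / 329 = 247 J/K.

ΔS = 247 J/K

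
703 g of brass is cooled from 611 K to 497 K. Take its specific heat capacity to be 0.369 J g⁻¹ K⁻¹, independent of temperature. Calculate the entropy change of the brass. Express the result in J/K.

ΔS = ∫dQ_rev/T = m c ln(T₂/T₁) = 703 × 0.369 × ln(497/611) = -53.6 J/K.

ΔS = -53.6 J/K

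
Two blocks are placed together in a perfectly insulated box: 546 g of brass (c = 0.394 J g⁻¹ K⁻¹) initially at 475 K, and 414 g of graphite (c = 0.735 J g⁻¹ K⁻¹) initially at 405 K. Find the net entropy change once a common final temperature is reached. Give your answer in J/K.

Energy balance: T_f = (m₁c₁T₁ + m₂c₂T₂)/(m₁c₁ + m₂c₂) = 433.99 K.
ΔS₁ = m₁c₁ ln(T_f/T₁) = 215.124 × ln(433.99/475) = -19.4234 J/K.
ΔS₂ = m₂c₂ ln(T_f/T₂) = 304.29 × ln(433.99/405) = 21.0381 J/K.
ΔS_total = -19.4234 + 21.0381 = 1.61 J/K.

ΔS_total = 1.61 J/K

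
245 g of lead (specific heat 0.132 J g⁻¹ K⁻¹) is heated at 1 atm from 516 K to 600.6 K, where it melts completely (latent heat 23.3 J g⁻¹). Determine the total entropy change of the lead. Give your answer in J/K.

Warming step: ΔS₁ = m c ln(T_tr/T_i) = 245 × 0.132 × ln(600.6/516) = 4.91 J/K.
Phase change: ΔS₂ = +mL/T_tr = 245 × 23.3 / 600.6 = 9.505 J/K.
ΔS_total = (4.91) + (9.505) = 14.4 J/K.

ΔS = 14.4 J/K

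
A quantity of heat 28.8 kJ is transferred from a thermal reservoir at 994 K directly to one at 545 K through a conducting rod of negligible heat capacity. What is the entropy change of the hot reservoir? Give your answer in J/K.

The hot reservoir loses heat Q, so ΔS_hot = −Q/T_H = −28800/994 = -29 J/K.

ΔS_hot = -29 J/K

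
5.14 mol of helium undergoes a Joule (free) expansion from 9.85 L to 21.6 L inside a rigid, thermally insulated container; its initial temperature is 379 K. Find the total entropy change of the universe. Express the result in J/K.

For an ideal gas in free expansion Q = 0 and W = 0, so T is unchanged.
Entropy is a state function; using a reversible isothermal path, ΔS_gas = nR ln(V₂/V₁) = 5.14 × 8.314 × ln(21.6/9.85) = 33.6 J/K.
The insulated surroundings exchange no heat, so ΔS_surr = 0 and ΔS_universe = ΔS_gas.

ΔS_universe = 33.6 J/K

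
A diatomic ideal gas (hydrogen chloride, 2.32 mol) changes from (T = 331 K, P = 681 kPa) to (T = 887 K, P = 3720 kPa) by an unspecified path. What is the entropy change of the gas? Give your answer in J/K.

ΔS = 33.8 J/K

ΔS = nC_p ln(T₂/T₁) − nR ln(P₂/P₁), with C_p = 7R/2 = 29.1 J mol⁻¹ K⁻¹ for a diatomic ideal gas.
ΔS = 2.32 × [29.1 × ln(887/331) − 8.314 × ln(3720/681)] = 33.8 J/K.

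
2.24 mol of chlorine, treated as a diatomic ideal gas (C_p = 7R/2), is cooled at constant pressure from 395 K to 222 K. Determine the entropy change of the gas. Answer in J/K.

At constant pressure, ΔS = nC_p ln(T₂/T₁) with C_p = 7R/2 = 29.1 J mol⁻¹ K⁻¹.
ΔS = 2.24 × 29.1 × ln(222/395) = -37.6 J/K.

ΔS = -37.6 J/K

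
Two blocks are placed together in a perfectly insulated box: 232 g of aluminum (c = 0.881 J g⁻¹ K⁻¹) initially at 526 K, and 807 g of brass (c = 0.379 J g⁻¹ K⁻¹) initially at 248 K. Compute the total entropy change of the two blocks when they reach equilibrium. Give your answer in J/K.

ΔS_total = 35.6 J/K

Energy balance: T_f = (m₁c₁T₁ + m₂c₂T₂)/(m₁c₁ + m₂c₂) = 359.36 K.
ΔS₁ = m₁c₁ ln(T_f/T₁) = 204.392 × ln(359.36/526) = -77.868 J/K.
ΔS₂ = m₂c₂ ln(T_f/T₂) = 305.853 × ln(359.36/248) = 113.44 J/K.
ΔS_total = -77.868 + 113.44 = 35.6 J/K.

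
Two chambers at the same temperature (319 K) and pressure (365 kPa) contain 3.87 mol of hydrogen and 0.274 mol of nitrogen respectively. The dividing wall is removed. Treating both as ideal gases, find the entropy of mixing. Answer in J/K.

Mole fractions: x_A = 3.87/4.14 = 0.934, x_B = 0.0661.
ΔS_mix = −R(n_A ln x_A + n_B ln x_B) = −8.314 × (3.87 ln 0.934 + 0.274 ln 0.0661) = 8.39 J/K.

ΔS_mix = 8.39 J/K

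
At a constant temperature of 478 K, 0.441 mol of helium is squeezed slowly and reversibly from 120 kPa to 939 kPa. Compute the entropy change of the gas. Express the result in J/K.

ΔS_gas = -7.54 J/K

For an isothermal ideal gas ΔS_gas = nR ln(P₁/P₂) = 0.441 × 8.314 × ln(120/939) = -7.54 J/K.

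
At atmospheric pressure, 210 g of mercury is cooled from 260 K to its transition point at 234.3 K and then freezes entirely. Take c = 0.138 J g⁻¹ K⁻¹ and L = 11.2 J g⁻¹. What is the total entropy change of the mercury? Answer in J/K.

Cooling step: ΔS₁ = m c ln(T_tr/T_i) = 210 × 0.138 × ln(234.3/260) = -3.016 J/K.
Phase change: ΔS₂ = −mL/T_tr = −210 × 11.2 / 234.3 = -10.04 J/K.
ΔS_total = (-3.016) + (-10.04) = -13.1 J/K.

ΔS = -13.1 J/K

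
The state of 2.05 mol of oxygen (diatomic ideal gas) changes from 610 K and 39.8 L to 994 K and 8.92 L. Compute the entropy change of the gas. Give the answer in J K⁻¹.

Entropy is a state function: ΔS = nC_V ln(T₂/T₁) + nR ln(V₂/V₁), with C_V = 5R/2 = 20.79 J mol⁻¹ K⁻¹ for a diatomic ideal gas.
ΔS = 2.05 × [20.79 × ln(994/610) + 8.314 × ln(8.92/39.8)] = -4.68 J/K.

ΔS = -4.68 J/K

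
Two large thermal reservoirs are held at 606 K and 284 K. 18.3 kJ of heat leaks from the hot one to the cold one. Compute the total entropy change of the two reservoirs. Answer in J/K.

ΔS_total = 34.2 J/K

ΔS_hot = −Q/T_H = −18300/606 = -30.2 J/K and ΔS_cold = +Q/T_C = 18300/284 = 64.44 J/K.
ΔS_total = -30.2 + 64.44 = 34.2 J/K, positive as the second law requires.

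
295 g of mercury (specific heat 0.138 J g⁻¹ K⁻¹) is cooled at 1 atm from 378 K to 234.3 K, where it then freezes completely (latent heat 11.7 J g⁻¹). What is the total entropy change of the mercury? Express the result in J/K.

ΔS = -34.2 J/K

Cooling step: ΔS₁ = m c ln(T_tr/T_i) = 295 × 0.138 × ln(234.3/378) = -19.47 J/K.
Phase change: ΔS₂ = −mL/T_tr = −295 × 11.7 / 234.3 = -14.73 J/K.
ΔS_total = (-19.47) + (-14.73) = -34.2 J/K.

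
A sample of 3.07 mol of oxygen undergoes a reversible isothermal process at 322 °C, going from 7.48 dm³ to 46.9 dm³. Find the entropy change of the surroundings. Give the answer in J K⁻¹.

For an isothermal ideal gas ΔS_gas = nR ln(V₂/V₁) = 3.07 × 8.314 × ln(46.9/7.48) = 46.9 J/K.
The process is reversible, so ΔS_surr = −ΔS_gas = -46.9 J/K and ΔS_universe = 0.

ΔS_surr = -46.9 J/K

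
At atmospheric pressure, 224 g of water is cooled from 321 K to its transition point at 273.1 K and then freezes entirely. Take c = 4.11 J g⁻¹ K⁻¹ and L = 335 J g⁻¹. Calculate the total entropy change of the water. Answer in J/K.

Cooling step: ΔS₁ = m c ln(T_tr/T_i) = 224 × 4.11 × ln(273.1/321) = -148.8 J/K.
Phase change: ΔS₂ = −mL/T_tr = −224 × 335 / 273.1 = -274.8 J/K.
ΔS_total = (-148.8) + (-274.8) = -424 J/K.

ΔS = -424 J/K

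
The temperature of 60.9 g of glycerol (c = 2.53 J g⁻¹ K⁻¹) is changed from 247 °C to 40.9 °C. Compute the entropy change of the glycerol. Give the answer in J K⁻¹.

In kelvin: T₁ = 520.15 K, T₂ = 314.05 K. ΔS = ∫dQ_rev/T = m c ln(T₂/T₁) = 60.9 × 2.53 × ln(314.05/520.15) = -77.7 J/K.

ΔS = -77.7 J/K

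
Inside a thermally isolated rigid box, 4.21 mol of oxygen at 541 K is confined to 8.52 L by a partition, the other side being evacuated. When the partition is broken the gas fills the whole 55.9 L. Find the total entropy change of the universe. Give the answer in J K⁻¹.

ΔS_universe = 65.8 J/K

For an ideal gas in free expansion Q = 0 and W = 0, so T is unchanged.
Entropy is a state function; using a reversible isothermal path, ΔS_gas = nR ln(V₂/V₁) = 4.21 × 8.314 × ln(55.9/8.52) = 65.8 J/K.
The insulated surroundings exchange no heat, so ΔS_surr = 0 and ΔS_universe = ΔS_gas.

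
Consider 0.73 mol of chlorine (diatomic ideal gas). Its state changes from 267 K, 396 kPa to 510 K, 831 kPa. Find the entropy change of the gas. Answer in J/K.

ΔS = nC_p ln(T₂/T₁) − nR ln(P₂/P₁), with C_p = 7R/2 = 29.1 J mol⁻¹ K⁻¹ for a diatomic ideal gas.
ΔS = 0.73 × [29.1 × ln(510/267) − 8.314 × ln(831/396)] = 9.25 J/K.

ΔS = 9.25 J/K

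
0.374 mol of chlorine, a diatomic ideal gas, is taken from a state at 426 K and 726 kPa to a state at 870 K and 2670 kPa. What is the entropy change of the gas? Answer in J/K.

ΔS = 3.72 J/K

ΔS = nC_p ln(T₂/T₁) − nR ln(P₂/P₁), with C_p = 7R/2 = 29.1 J mol⁻¹ K⁻¹ for a diatomic ideal gas.
ΔS = 0.374 × [29.1 × ln(870/426) − 8.314 × ln(2670/726)] = 3.72 J/K.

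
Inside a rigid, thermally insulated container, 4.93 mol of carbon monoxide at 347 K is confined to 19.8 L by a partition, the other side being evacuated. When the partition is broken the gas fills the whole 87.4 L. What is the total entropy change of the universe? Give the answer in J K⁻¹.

ΔS_universe = 60.9 J/K

No heat is exchanged and no work is done, so the ideal-gas temperature stays constant.
Entropy is a state function; using a reversible isothermal path, ΔS_gas = nR ln(V₂/V₁) = 4.93 × 8.314 × ln(87.4/19.8) = 60.9 J/K.
The insulated surroundings exchange no heat, so ΔS_surr = 0 and ΔS_universe = ΔS_gas.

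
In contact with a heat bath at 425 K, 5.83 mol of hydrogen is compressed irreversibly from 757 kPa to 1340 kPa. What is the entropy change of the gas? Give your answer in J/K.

ΔS_gas = -27.7 J/K

Entropy is a state function, so ΔS_gas depends only on the end states.
For an isothermal ideal gas ΔS_gas = nR ln(P₁/P₂) = 5.83 × 8.314 × ln(757/1340) = -27.7 J/K.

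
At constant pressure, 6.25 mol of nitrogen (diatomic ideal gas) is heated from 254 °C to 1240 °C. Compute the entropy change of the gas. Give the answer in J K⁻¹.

ΔS = 192 J/K

In kelvin: T₁ = 527.15 K, T₂ = 1513.15 K. At constant pressure, ΔS = nC_p ln(T₂/T₁) with C_p = 7R/2 = 29.1 J mol⁻¹ K⁻¹.
ΔS = 6.25 × 29.1 × ln(1513.15/527.15) = 192 J/K.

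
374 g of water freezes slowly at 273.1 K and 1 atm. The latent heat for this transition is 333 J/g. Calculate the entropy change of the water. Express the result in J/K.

ΔS = -456 J/K

Heat released by the substance: Q = −mL = −374 × 333 = −124542 J.
At constant T, ΔS = Q_rev/T = −124542 / 273.1 = -456 J/K.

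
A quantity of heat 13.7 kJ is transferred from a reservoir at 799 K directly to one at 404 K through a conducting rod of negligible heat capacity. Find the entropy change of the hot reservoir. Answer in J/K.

ΔS_hot = -17.1 J/K

The hot reservoir loses heat Q, so ΔS_hot = −Q/T_H = −13700/799 = -17.1 J/K.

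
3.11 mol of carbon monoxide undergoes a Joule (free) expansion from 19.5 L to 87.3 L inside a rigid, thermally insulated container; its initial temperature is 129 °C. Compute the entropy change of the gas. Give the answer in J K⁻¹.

For an ideal gas in free expansion Q = 0 and W = 0, so T is unchanged.
Entropy is a state function; using a reversible isothermal path, ΔS_gas = nR ln(V₂/V₁) = 3.11 × 8.314 × ln(87.3/19.5) = 38.8 J/K.

ΔS_gas = 38.8 J/K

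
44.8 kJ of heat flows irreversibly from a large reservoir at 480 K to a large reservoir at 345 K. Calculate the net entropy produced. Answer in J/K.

ΔS_total = 36.5 J/K

ΔS_hot = −Q/T_H = −44800/480 = -93.333 J/K and ΔS_cold = +Q/T_C = 44800/345 = 129.86 J/K.
ΔS_total = -93.333 + 129.86 = 36.5 J/K, positive as the second law requires.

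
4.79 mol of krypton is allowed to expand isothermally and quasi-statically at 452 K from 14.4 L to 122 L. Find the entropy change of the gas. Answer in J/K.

ΔS_gas = 85.1 J/K

For an isothermal ideal gas ΔS_gas = nR ln(V₂/V₁) = 4.79 × 8.314 × ln(122/14.4) = 85.1 J/K.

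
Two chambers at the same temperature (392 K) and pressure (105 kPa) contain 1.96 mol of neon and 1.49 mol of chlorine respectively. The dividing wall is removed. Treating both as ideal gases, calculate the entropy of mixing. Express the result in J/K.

Mole fractions: x_A = 1.96/3.45 = 0.568, x_B = 0.432.
ΔS_mix = −R(n_A ln x_A + n_B ln x_B) = −8.314 × (1.96 ln 0.568 + 1.49 ln 0.432) = 19.6 J/K.

ΔS_mix = 19.6 J/K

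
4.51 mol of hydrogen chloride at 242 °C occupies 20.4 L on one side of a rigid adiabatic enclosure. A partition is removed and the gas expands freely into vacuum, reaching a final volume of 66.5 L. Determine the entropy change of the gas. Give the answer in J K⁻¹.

ΔS_gas = 44.3 J/K

For an ideal gas in free expansion Q = 0 and W = 0, so T is unchanged.
Entropy is a state function; using a reversible isothermal path, ΔS_gas = nR ln(V₂/V₁) = 4.51 × 8.314 × ln(66.5/20.4) = 44.3 J/K.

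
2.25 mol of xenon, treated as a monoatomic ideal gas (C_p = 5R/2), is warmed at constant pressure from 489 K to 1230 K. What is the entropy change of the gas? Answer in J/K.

At constant pressure, ΔS = nC_p ln(T₂/T₁) with C_p = 5R/2 = 20.79 J mol⁻¹ K⁻¹.
ΔS = 2.25 × 20.79 × ln(1230/489) = 43.1 J/K.

ΔS = 43.1 J/K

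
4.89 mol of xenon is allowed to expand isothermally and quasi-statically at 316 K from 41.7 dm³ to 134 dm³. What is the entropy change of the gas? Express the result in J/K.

ΔS_gas = 47.5 J/K

For an isothermal ideal gas ΔS_gas = nR ln(V₂/V₁) = 4.89 × 8.314 × ln(134/41.7) = 47.5 J/K.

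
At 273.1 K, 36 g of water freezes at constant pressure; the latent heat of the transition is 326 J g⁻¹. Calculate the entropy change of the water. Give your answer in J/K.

ΔS = -43 J/K

Heat released by the substance: Q = −mL = −36 × 326 = −11736 J.
At constant T, ΔS = Q_rev/T = −11736 / 273.1 = -43 J/K.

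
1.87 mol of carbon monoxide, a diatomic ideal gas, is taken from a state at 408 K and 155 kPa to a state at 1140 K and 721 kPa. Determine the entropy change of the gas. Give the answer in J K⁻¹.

ΔS = 32 J/K

ΔS = nC_p ln(T₂/T₁) − nR ln(P₂/P₁), with C_p = 7R/2 = 29.1 J mol⁻¹ K⁻¹ for a diatomic ideal gas.
ΔS = 1.87 × [29.1 × ln(1140/408) − 8.314 × ln(721/155)] = 32 J/K.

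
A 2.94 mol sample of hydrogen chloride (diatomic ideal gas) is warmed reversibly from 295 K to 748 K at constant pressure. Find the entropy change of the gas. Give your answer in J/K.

At constant pressure, ΔS = nC_p ln(T₂/T₁) with C_p = 7R/2 = 29.1 J mol⁻¹ K⁻¹.
ΔS = 2.94 × 29.1 × ln(748/295) = 79.6 J/K.

ΔS = 79.6 J/K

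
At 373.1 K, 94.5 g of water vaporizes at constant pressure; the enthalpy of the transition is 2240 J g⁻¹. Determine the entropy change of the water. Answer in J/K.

ΔS = 567 J/K

Heat absorbed by the substance: Q = mL = 94.5 × 2240 = 211680 J.
At constant T, ΔS = Q_rev/T = 211680 / 373.1 = 567 J/K.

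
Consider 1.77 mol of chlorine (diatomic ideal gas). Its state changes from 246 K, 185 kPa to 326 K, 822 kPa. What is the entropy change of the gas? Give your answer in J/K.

ΔS = nC_p ln(T₂/T₁) − nR ln(P₂/P₁), with C_p = 7R/2 = 29.1 J mol⁻¹ K⁻¹ for a diatomic ideal gas.
ΔS = 1.77 × [29.1 × ln(326/246) − 8.314 × ln(822/185)] = -7.44 J/K.

ΔS = -7.44 J/K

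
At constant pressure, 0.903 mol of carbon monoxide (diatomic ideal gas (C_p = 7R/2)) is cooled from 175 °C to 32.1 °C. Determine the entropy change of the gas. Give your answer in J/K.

In kelvin: T₁ = 448.15 K, T₂ = 305.25 K. At constant pressure, ΔS = nC_p ln(T₂/T₁) with C_p = 7R/2 = 29.1 J mol⁻¹ K⁻¹.
ΔS = 0.903 × 29.1 × ln(305.25/448.15) = -10.1 J/K.

ΔS = -10.1 J/K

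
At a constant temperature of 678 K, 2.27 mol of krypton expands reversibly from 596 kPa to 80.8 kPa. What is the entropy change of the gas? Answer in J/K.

For an isothermal ideal gas ΔS_gas = nR ln(P₁/P₂) = 2.27 × 8.314 × ln(596/80.8) = 37.7 J/K.

ΔS_gas = 37.7 J/K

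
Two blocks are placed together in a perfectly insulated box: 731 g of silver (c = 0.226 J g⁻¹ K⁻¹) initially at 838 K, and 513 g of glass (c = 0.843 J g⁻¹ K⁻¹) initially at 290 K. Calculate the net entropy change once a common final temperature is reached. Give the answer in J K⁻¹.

ΔS_total = 75.9 J/K

Energy balance: T_f = (m₁c₁T₁ + m₂c₂T₂)/(m₁c₁ + m₂c₂) = 441.48 K.
ΔS₁ = m₁c₁ ln(T_f/T₁) = 165.206 × ln(441.48/838) = -105.88 J/K.
ΔS₂ = m₂c₂ ln(T_f/T₂) = 432.459 × ln(441.48/290) = 181.74 J/K.
ΔS_total = -105.88 + 181.74 = 75.9 J/K.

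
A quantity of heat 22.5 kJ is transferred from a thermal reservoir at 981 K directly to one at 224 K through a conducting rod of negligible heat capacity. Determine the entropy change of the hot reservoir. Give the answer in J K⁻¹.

The hot reservoir loses heat Q, so ΔS_hot = −Q/T_H = −22500/981 = -22.9 J/K.

ΔS_hot = -22.9 J/K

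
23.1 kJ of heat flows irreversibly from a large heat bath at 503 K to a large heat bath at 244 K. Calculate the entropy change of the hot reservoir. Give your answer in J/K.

ΔS_hot = -45.9 J/K

The hot reservoir loses heat Q, so ΔS_hot = −Q/T_H = −23100/503 = -45.9 J/K.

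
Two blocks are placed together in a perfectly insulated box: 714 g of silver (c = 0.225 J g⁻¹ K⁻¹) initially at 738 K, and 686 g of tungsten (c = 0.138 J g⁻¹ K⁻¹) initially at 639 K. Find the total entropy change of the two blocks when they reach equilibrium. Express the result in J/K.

Energy balance: T_f = (m₁c₁T₁ + m₂c₂T₂)/(m₁c₁ + m₂c₂) = 701.29 K.
ΔS₁ = m₁c₁ ln(T_f/T₁) = 160.65 × ln(701.29/738) = -8.196 J/K.
ΔS₂ = m₂c₂ ln(T_f/T₂) = 94.668 × ln(701.29/639) = 8.806 J/K.
ΔS_total = -8.196 + 8.806 = 0.61 J/K.

ΔS_total = 0.61 J/K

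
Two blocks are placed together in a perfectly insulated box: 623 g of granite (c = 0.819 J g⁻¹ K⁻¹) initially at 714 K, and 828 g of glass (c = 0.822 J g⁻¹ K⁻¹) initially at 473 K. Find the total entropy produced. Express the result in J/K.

Energy balance: T_f = (m₁c₁T₁ + m₂c₂T₂)/(m₁c₁ + m₂c₂) = 576.26 K.
ΔS₁ = m₁c₁ ln(T_f/T₁) = 510.237 × ln(576.26/714) = -109.4 J/K.
ΔS₂ = m₂c₂ ln(T_f/T₂) = 680.616 × ln(576.26/473) = 134.4 J/K.
ΔS_total = -109.4 + 134.4 = 25 J/K.

ΔS_total = 25 J/K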